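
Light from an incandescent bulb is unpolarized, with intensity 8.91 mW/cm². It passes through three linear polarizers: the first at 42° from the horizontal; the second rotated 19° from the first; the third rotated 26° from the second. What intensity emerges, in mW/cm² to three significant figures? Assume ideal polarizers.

I ≈ 3.22 mW/cm²

Unpolarized light through the first polarizer → I₁ = 8.91 mW/cm²/2 = 4.455 mW/cm², polarized at 42°.
I₂ = I₁ · cos²(19°) = 4.455 · 0.894 = 3.983 mW/cm².
I₃ = I₂ · cos²(26°) = 3.983 · 0.8078 = 3.217 mW/cm².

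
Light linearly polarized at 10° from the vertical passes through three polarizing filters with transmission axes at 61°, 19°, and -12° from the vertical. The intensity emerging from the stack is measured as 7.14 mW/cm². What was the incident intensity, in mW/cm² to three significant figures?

I₁ = I₀ cos²(61° − 10°) = I₀ cos²(51°) = 0.396 I₀.
I₂ = I₁ cos²(19° − 61°) = 0.396 I₀ · cos²(42°) = 0.2187 I₀.
I₃ = I₂ cos²(-12° − 19°) = 0.2187 I₀ · cos²(31°) = 0.1607 I₀.
So 7.14 mW/cm² = 0.1607 I₀, giving I₀ = 7.14/0.1607 = 44.43 mW/cm².

I₀ ≈ 44.4 mW/cm²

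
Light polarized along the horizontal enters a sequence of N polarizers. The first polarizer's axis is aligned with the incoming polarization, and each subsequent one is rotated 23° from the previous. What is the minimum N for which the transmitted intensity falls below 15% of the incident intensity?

First polarizer is aligned with the polarization: full transmission.
Each further stage multiplies by cos²(23°) = 0.8473.
After N polarizers: T = 0.8473^(N−1). Require T < 0.15 ⇒ N−1 > ln(0.15)/ln(0.8473) = 11.45, so N−1 ≥ 12 and N = 13.
Check: N=13 gives T = 0.137 < 0.15; N=12 gives T = 0.1616.

N = 13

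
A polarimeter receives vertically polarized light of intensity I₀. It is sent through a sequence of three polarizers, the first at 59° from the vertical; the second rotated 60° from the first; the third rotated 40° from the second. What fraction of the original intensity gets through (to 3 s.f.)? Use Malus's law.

By Malus's law, I₁ = I₀ cos²(59° − 0°) = I₀ cos²(59°) = 0.2653 I₀.
I₂ = I₁ cos²(60°) = 0.2653 · 0.25 I₀ = 0.06632 I₀.
I₃ = I₂ cos²(40°) = 0.06632 · 0.5868 I₀ = 0.03892 I₀.
Transmitted fraction = 0.03892.

≈ 0.0389 I₀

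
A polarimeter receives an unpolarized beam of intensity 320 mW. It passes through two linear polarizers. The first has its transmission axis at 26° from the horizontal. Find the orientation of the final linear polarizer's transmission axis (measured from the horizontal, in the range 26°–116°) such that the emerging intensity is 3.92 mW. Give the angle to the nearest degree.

Unpolarized light through the first polarizer → I₁ = ½ I₀, now polarized at 26°.
Target fraction: 3.92 / 320 mW = 0.01225 of I₀.
Need I₂/I₀ = 0.01225, so cos²(θ − 26°) = 0.01225 / 0.5 = 0.0245.
θ − 26° = arccos(√0.0245) = 81.0°, giving θ ≈ 26 + 81.0 = 107.0°.

θ ≈ 107°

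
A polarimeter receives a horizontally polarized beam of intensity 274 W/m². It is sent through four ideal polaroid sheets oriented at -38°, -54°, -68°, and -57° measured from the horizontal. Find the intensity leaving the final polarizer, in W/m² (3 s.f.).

I ≈ 143 W/m²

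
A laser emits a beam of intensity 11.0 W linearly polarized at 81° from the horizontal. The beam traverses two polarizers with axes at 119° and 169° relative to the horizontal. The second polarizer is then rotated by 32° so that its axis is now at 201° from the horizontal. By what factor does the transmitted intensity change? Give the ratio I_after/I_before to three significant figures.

I_new/I_old ≈ 0.0469

Before rotation:
By Malus's law, I₁ = I₀ cos²(119° − 81°) = I₀ cos²(38°) = 0.621 I₀.
I₂ = I₁ cos²(169° − 119°) = 0.621 I₀ · cos²(50°) = 0.2566 I₀.
After rotation:
I₁ = I₀ cos²(119° − 81°) = I₀ cos²(38°) = 0.621 I₀.
I₂ = I₁ cos²(201° − 119°) = 0.621 I₀ · cos²(82°) = 0.01203 I₀.
Ratio = 0.01203 / 0.2566 = 0.04688.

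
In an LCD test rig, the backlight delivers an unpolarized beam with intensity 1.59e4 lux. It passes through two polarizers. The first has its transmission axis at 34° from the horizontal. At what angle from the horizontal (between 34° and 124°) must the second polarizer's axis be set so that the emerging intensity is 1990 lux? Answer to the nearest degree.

Unpolarized light through the first polarizer → I₁ = ½ I₀, now polarized at 34°.
Target fraction: 1990 / 1.59e4 lux = 0.1252 of I₀.
Need I₂/I₀ = 0.1252, so cos²(θ − 34°) = 0.1252 / 0.5 = 0.2503.
θ − 34° = arccos(√0.2503) = 60.0°, giving θ ≈ 34 + 60.0 = 94.0°.

θ ≈ 94°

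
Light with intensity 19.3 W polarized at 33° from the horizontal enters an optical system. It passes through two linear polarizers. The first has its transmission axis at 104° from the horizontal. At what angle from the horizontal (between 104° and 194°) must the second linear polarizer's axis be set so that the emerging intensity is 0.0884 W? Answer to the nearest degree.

θ ≈ 182°

I₁ = I₀ cos²(104° − 33°) = I₀ cos²(71°) = 0.106 I₀.
Target fraction: 0.0884 / 19.3 W = 0.00458 of I₀.
Need I₂/I₀ = 0.00458, so cos²(θ − 104°) = 0.00458 / 0.106 = 0.04321.
θ − 104° = arccos(√0.04321) = 78.0°, giving θ ≈ 104 + 78.0 = 182.0°.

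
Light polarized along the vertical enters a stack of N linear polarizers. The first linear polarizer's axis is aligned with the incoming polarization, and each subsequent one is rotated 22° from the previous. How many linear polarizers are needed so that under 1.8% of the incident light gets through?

N = 28

First polarizer is aligned with the polarization: full transmission.
Each further stage multiplies by cos²(22°) = 0.8597.
After N polarizers: T = 0.8597^(N−1). Require T < 0.018 ⇒ N−1 > ln(0.018)/ln(0.8597) = 26.57, so N−1 ≥ 27 and N = 28.
Check: N=28 gives T = 0.01686 < 0.018; N=27 gives T = 0.01962.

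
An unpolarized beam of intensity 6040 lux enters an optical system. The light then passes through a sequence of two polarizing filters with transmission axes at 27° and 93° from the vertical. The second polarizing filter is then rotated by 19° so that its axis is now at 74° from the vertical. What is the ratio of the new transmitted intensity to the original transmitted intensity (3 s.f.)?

Before rotation:
Unpolarized light through the first polarizer → I₁ = ½ I₀, now polarized at 27°.
I₂ = I₁ cos²(93° − 27°) = 0.5 I₀ · cos²(66°) = 0.08272 I₀.
After rotation:
Unpolarized light through the first polarizer → I₁ = ½ I₀, now polarized at 27°.
I₂ = I₁ cos²(74° − 27°) = 0.5 I₀ · cos²(47°) = 0.2326 I₀.
Ratio = 0.2326 / 0.08272 = 2.812.

I_new/I_old ≈ 2.81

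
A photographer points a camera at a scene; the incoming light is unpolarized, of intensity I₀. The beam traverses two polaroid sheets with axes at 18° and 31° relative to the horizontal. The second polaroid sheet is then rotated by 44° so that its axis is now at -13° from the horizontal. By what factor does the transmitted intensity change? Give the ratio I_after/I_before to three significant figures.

I_new/I_old ≈ 0.774

Before rotation:
Unpolarized light through the first polarizer → I₁ = ½ I₀, now polarized at 18°.
I₂ = I₁ cos²(31° − 18°) = 0.5 I₀ · cos²(13°) = 0.4747 I₀.
After rotation:
Unpolarized light through the first polarizer → I₁ = ½ I₀, now polarized at 18°.
I₂ = I₁ cos²(-13° − 18°) = 0.5 I₀ · cos²(31°) = 0.3674 I₀.
Ratio = 0.3674 / 0.4747 = 0.7739.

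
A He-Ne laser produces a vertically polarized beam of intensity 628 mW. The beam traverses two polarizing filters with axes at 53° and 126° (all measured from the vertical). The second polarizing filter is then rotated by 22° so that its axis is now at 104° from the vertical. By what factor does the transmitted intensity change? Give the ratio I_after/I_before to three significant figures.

Before rotation:
I₁ = I₀ cos²(53° − 0°) = I₀ cos²(53°) = 0.3622 I₀.
I₂ = I₁ cos²(126° − 53°) = 0.3622 I₀ · cos²(73°) = 0.03096 I₀.
After rotation:
I₁ = I₀ cos²(53° − 0°) = I₀ cos²(53°) = 0.3622 I₀.
I₂ = I₁ cos²(104° − 53°) = 0.3622 I₀ · cos²(51°) = 0.1434 I₀.
Ratio = 0.1434 / 0.03096 = 4.633.

I_new/I_old ≈ 4.63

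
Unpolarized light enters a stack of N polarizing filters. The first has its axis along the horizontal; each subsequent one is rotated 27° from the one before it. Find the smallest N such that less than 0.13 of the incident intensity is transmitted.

First polarizer halves the unpolarized light: factor 1/2.
Each further stage multiplies by cos²(27°) = 0.7939.
After N polarizers: T = 0.5·0.7939^(N−1). Require T < 0.13 ⇒ N−1 > ln(0.13/0.5)/ln(0.7939) = 5.84, so N−1 ≥ 6 and N = 7.
Check: N=7 gives T = 0.1252 < 0.13; N=6 gives T = 0.1577.

N = 7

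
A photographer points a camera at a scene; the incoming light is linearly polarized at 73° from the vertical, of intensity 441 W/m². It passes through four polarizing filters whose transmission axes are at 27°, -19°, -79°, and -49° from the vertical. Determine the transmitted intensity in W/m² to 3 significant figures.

I₁ = 441 W/m² · cos²(46°) = 212.8 W/m².
I₂ = I₁ · cos²(46°) = 212.8 · 0.4826 = 102.7 W/m².
I₃ = I₂ · cos²(60°) = 102.7 · 0.25 = 25.67 W/m².
I₄ = I₃ · cos²(30°) = 25.67 · 0.75 = 19.25 W/m².

I ≈ 19.3 W/m²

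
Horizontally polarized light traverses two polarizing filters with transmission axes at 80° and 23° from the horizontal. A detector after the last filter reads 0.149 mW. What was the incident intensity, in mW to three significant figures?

I₁ = I₀ cos²(80° − 0°) = I₀ cos²(80°) = 0.03015 I₀.
I₂ = I₁ cos²(23° − 80°) = 0.03015 I₀ · cos²(57°) = 0.008945 I₀.
So 0.149 mW = 0.008945 I₀, giving I₀ = 0.149/0.008945 = 16.66 mW.

I₀ ≈ 16.7 mW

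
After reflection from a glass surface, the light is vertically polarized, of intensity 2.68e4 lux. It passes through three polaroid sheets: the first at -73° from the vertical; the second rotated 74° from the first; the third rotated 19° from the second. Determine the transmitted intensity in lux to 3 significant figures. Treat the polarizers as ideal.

By Malus's law, I₁ = 2.68e4 lux · cos²(73°) = 2291 lux.
I₂ = I₁ · cos²(74°) = 2291 · 0.07598 = 174.1 lux.
I₃ = I₂ · cos²(19°) = 174.1 · 0.894 = 155.6 lux.

I ≈ 156 lux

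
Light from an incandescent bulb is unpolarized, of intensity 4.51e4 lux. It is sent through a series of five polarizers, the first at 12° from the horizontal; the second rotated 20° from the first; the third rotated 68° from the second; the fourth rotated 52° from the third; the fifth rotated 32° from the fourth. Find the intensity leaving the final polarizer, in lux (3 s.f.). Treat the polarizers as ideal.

Unpolarized light through the first polarizer → I₁ = 4.51e4 lux/2 = 2.255e+04 lux, polarized at 12°.
I₂ = I₁ · cos²(20°) = 2.255e+04 · 0.883 = 1.991e+04 lux.
I₃ = I₂ · cos²(68°) = 1.991e+04 · 0.1403 = 2794 lux.
I₄ = I₃ · cos²(52°) = 2794 · 0.379 = 1059 lux.
I₅ = I₄ · cos²(32°) = 1059 · 0.7192 = 761.7 lux.

I ≈ 762 lux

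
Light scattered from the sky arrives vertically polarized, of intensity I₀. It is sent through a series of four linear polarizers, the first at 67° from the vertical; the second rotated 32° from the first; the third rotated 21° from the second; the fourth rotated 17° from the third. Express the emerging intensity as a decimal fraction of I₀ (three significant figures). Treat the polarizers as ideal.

≈ 0.0875 I₀

By Malus's law, I₁ = I₀ cos²(67° − 0°) = I₀ cos²(67°) = 0.1527 I₀.
I₂ = I₁ cos²(32°) = 0.1527 · 0.7192 I₀ = 0.1098 I₀.
I₃ = I₂ cos²(21°) = 0.1098 · 0.8716 I₀ = 0.0957 I₀.
I₄ = I₃ cos²(17°) = 0.0957 · 0.9145 I₀ = 0.08752 I₀.
Transmitted fraction = 0.08752.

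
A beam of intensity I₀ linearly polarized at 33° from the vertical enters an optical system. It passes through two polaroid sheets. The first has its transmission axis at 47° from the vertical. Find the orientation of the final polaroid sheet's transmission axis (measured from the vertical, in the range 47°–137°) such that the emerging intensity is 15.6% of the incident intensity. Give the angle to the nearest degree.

θ ≈ 113°

I₁ = I₀ cos²(47° − 33°) = I₀ cos²(14°) = 0.9415 I₀.
Need I₂/I₀ = 0.156, so cos²(θ − 47°) = 0.156 / 0.9415 = 0.1657.
θ − 47° = arccos(√0.1657) = 66.0°, giving θ ≈ 47 + 66.0 = 113.0°.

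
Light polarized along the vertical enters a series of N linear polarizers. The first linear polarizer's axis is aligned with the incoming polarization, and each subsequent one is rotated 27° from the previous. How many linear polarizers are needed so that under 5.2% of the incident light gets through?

First polarizer is aligned with the polarization: full transmission.
Each further stage multiplies by cos²(27°) = 0.7939.
After N polarizers: T = 0.7939^(N−1). Require T < 0.052 ⇒ N−1 > ln(0.052)/ln(0.7939) = 12.81, so N−1 ≥ 13 and N = 14.
Check: N=14 gives T = 0.04976 < 0.052; N=13 gives T = 0.06268.

N = 14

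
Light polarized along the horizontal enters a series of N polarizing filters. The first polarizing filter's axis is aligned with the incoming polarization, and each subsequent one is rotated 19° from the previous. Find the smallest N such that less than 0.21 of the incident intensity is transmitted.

N = 15

First polarizer is aligned with the polarization: full transmission.
Each further stage multiplies by cos²(19°) = 0.894.
After N polarizers: T = 0.894^(N−1). Require T < 0.21 ⇒ N−1 > ln(0.21)/ln(0.894) = 13.93, so N−1 ≥ 14 and N = 15.
Check: N=15 gives T = 0.2083 < 0.21; N=14 gives T = 0.233.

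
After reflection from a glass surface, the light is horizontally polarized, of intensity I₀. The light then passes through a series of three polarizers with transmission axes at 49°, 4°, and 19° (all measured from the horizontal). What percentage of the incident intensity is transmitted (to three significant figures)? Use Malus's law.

By Malus's law, I₁ = I₀ cos²(49° − 0°) = I₀ cos²(49°) = 0.4304 I₀.
I₂ = I₁ cos²(4° − 49°) = 0.4304 I₀ · cos²(45°) = 0.2152 I₀.
I₃ = I₂ cos²(19° − 4°) = 0.2152 I₀ · cos²(15°) = 0.2008 I₀.
That is 20.08% of the incident intensity.

≈ 20.1%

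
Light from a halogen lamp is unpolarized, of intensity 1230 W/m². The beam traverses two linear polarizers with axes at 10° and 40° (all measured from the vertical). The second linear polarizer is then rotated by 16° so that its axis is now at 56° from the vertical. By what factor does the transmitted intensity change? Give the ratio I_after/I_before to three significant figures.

Before rotation:
Unpolarized light through the first polarizer → I₁ = ½ I₀, now polarized at 10°.
I₂ = I₁ cos²(40° − 10°) = 0.5 I₀ · cos²(30°) = 0.375 I₀.
After rotation:
Unpolarized light through the first polarizer → I₁ = ½ I₀, now polarized at 10°.
I₂ = I₁ cos²(56° − 10°) = 0.5 I₀ · cos²(46°) = 0.2413 I₀.
Ratio = 0.2413 / 0.375 = 0.6434.

I_new/I_old ≈ 0.643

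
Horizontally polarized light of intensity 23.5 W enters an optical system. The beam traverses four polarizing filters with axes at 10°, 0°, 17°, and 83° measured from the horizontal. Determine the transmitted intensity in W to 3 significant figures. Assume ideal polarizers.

I ≈ 3.34 W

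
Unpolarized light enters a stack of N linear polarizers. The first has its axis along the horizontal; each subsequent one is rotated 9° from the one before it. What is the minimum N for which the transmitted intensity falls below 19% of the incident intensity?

N = 41

First polarizer halves the unpolarized light: factor 1/2.
Each further stage multiplies by cos²(9°) = 0.9755.
After N polarizers: T = 0.5·0.9755^(N−1). Require T < 0.19 ⇒ N−1 > ln(0.19/0.5)/ln(0.9755) = 39.05, so N−1 ≥ 40 and N = 41.
Check: N=41 gives T = 0.1856 < 0.19; N=40 gives T = 0.1902.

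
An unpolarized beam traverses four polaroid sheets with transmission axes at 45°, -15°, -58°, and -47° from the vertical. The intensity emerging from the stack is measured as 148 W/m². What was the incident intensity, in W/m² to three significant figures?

Unpolarized light through the first polarizer → I₁ = ½ I₀, now polarized at 45°.
I₂ = I₁ cos²(-15° − 45°) = 0.5 I₀ · cos²(60°) = 0.125 I₀.
I₃ = I₂ cos²(-58° + 15°) = 0.125 I₀ · cos²(43°) = 0.06686 I₀.
I₄ = I₃ cos²(-47° + 58°) = 0.06686 I₀ · cos²(11°) = 0.06443 I₀.
So 148 W/m² = 0.06443 I₀, giving I₀ = 148/0.06443 = 2297 W/m².

I₀ ≈ 2300 W/m²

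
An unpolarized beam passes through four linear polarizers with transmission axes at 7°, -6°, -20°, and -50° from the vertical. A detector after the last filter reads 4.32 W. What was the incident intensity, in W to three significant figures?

I₀ ≈ 12.9 W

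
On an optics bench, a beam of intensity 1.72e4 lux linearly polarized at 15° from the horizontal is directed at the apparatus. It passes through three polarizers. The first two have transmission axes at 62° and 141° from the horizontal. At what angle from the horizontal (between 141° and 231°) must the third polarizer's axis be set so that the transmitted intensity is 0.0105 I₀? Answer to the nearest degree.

θ ≈ 179°

I₁ = I₀ cos²(62° − 15°) = I₀ cos²(47°) = 0.4651 I₀.
I₂ = I₁ cos²(141° − 62°) = 0.4651 I₀ · cos²(79°) = 0.01693 I₀.
Need I₃/I₀ = 0.0105, so cos²(θ − 141°) = 0.0105 / 0.01693 = 0.62.
θ − 141° = arccos(√0.62) = 38.1°, giving θ ≈ 141 + 38.1 = 179.1°.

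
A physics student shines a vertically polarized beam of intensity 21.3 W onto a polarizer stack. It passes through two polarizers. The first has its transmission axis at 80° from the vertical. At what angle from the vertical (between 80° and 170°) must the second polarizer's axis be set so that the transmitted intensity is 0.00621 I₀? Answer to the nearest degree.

θ ≈ 143°

I₁ = I₀ cos²(80° − 0°) = I₀ cos²(80°) = 0.03015 I₀.
Need I₂/I₀ = 0.00621, so cos²(θ − 80°) = 0.00621 / 0.03015 = 0.2059.
θ − 80° = arccos(√0.2059) = 63.0°, giving θ ≈ 80 + 63.0 = 143.0°.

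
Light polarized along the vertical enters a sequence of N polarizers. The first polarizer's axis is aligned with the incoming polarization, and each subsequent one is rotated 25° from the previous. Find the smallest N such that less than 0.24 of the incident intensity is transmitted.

N = 9

First polarizer is aligned with the polarization: full transmission.
Each further stage multiplies by cos²(25°) = 0.8214.
After N polarizers: T = 0.8214^(N−1). Require T < 0.24 ⇒ N−1 > ln(0.24)/ln(0.8214) = 7.25, so N−1 ≥ 8 and N = 9.
Check: N=9 gives T = 0.2072 < 0.24; N=8 gives T = 0.2523.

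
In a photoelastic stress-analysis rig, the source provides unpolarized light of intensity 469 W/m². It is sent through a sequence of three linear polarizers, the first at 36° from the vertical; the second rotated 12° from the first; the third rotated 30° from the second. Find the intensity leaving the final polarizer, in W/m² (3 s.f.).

I ≈ 168 W/m²

Unpolarized light through the first polarizer → I₁ = 469 W/m²/2 = 234.5 W/m², polarized at 36°.
I₂ = I₁ · cos²(12°) = 234.5 · 0.9568 = 224.4 W/m².
I₃ = I₂ · cos²(30°) = 224.4 · 0.75 = 168.3 W/m².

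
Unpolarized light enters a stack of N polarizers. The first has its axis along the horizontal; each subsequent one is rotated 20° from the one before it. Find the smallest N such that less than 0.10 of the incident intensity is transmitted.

N = 14

First polarizer halves the unpolarized light: factor 1/2.
Each further stage multiplies by cos²(20°) = 0.883.
After N polarizers: T = 0.5·0.883^(N−1). Require T < 0.10 ⇒ N−1 > ln(0.10/0.5)/ln(0.883) = 12.94, so N−1 ≥ 13 and N = 14.
Check: N=14 gives T = 0.09922 < 0.10; N=13 gives T = 0.1124.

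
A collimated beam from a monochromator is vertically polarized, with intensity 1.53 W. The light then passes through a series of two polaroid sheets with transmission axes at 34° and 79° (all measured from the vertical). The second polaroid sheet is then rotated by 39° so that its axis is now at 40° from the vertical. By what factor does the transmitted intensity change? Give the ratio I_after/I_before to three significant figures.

I_new/I_old ≈ 1.98

Before rotation:
By Malus's law, I₁ = I₀ cos²(34° − 0°) = I₀ cos²(34°) = 0.6873 I₀.
I₂ = I₁ cos²(79° − 34°) = 0.6873 I₀ · cos²(45°) = 0.3437 I₀.
After rotation:
I₁ = I₀ cos²(34° − 0°) = I₀ cos²(34°) = 0.6873 I₀.
I₂ = I₁ cos²(40° − 34°) = 0.6873 I₀ · cos²(6°) = 0.6798 I₀.
Ratio = 0.6798 / 0.3437 = 1.978.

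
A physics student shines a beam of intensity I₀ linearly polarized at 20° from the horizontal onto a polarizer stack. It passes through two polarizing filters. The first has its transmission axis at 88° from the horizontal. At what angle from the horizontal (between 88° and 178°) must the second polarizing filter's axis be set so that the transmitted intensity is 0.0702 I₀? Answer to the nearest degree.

I₁ = I₀ cos²(88° − 20°) = I₀ cos²(68°) = 0.1403 I₀.
Need I₂/I₀ = 0.0702, so cos²(θ − 88°) = 0.0702 / 0.1403 = 0.5002.
θ − 88° = arccos(√0.5002) = 45.0°, giving θ ≈ 88 + 45.0 = 133.0°.

θ ≈ 133°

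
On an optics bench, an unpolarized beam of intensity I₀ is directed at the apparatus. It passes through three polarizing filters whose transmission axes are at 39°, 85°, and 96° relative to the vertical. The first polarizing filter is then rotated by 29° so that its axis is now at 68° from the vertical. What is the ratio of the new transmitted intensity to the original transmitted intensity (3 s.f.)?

I_new/I_old ≈ 1.90

Before rotation:
Unpolarized light through the first polarizer → I₁ = ½ I₀, now polarized at 39°.
I₂ = I₁ cos²(85° − 39°) = 0.5 I₀ · cos²(46°) = 0.2413 I₀.
I₃ = I₂ cos²(96° − 85°) = 0.2413 I₀ · cos²(11°) = 0.2325 I₀.
After rotation:
Unpolarized light through the first polarizer → I₁ = ½ I₀, now polarized at 68°.
I₂ = I₁ cos²(85° − 68°) = 0.5 I₀ · cos²(17°) = 0.4573 I₀.
I₃ = I₂ cos²(96° − 85°) = 0.4573 I₀ · cos²(11°) = 0.4406 I₀.
Ratio = 0.4406 / 0.2325 = 1.895.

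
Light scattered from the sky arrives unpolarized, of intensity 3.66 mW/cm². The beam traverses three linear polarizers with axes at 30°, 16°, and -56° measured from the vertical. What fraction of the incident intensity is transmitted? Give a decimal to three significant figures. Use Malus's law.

Unpolarized light through the first polarizer → I₁ = 3.66 mW/cm²/2 = 1.83 mW/cm², polarized at 30°.
I₂ = I₁ · cos²(14°) = 1.83 · 0.9415 = 1.723 mW/cm².
I₃ = I₂ · cos²(72°) = 1.723 · 0.09549 = 0.1645 mW/cm².
Transmitted fraction = 0.04495.

I/I₀ ≈ 0.0450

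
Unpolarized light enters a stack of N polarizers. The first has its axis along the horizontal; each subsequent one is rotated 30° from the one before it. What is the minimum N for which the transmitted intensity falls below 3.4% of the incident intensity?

N = 11

First polarizer halves the unpolarized light: factor 1/2.
Each further stage multiplies by cos²(30°) = 0.75.
After N polarizers: T = 0.5·0.75^(N−1). Require T < 0.034 ⇒ N−1 > ln(0.034/0.5)/ln(0.75) = 9.34, so N−1 ≥ 10 and N = 11.
Check: N=11 gives T = 0.02816 < 0.034; N=10 gives T = 0.03754.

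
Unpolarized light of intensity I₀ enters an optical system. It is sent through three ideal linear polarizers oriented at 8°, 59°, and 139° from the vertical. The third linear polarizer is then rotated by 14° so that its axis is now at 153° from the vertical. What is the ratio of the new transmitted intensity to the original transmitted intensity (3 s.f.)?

Before rotation:
Unpolarized light through the first polarizer → I₁ = ½ I₀, now polarized at 8°.
I₂ = I₁ cos²(59° − 8°) = 0.5 I₀ · cos²(51°) = 0.198 I₀.
I₃ = I₂ cos²(139° − 59°) = 0.198 I₀ · cos²(80°) = 0.005971 I₀.
After rotation:
Unpolarized light through the first polarizer → I₁ = ½ I₀, now polarized at 8°.
I₂ = I₁ cos²(59° − 8°) = 0.5 I₀ · cos²(51°) = 0.198 I₀.
Angle between axes 2 and 3: 86°. I₃ = 0.198 I₀ · cos²(86°) = 0.0009636 I₀.
Ratio = 0.0009636 / 0.005971 = 0.1614.

I_new/I_old ≈ 0.161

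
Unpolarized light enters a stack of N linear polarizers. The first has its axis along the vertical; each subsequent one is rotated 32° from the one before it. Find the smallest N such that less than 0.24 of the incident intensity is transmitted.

N = 4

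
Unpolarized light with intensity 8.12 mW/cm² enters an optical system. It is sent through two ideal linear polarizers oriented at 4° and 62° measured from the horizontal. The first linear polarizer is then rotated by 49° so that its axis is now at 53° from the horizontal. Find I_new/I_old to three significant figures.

Before rotation:
Unpolarized light through the first polarizer → I₁ = ½ I₀, now polarized at 4°.
I₂ = I₁ cos²(62° − 4°) = 0.5 I₀ · cos²(58°) = 0.1404 I₀.
After rotation:
Unpolarized light through the first polarizer → I₁ = ½ I₀, now polarized at 53°.
I₂ = I₁ cos²(62° − 53°) = 0.5 I₀ · cos²(9°) = 0.4878 I₀.
Ratio = 0.4878 / 0.1404 = 3.474.

I_new/I_old ≈ 3.47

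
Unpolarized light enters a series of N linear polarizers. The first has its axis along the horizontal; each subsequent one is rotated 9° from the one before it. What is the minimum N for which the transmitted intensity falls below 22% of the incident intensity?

First polarizer halves the unpolarized light: factor 1/2.
Each further stage multiplies by cos²(9°) = 0.9755.
After N polarizers: T = 0.5·0.9755^(N−1). Require T < 0.22 ⇒ N−1 > ln(0.22/0.5)/ln(0.9755) = 33.14, so N−1 ≥ 34 and N = 35.
Check: N=35 gives T = 0.2153 < 0.22; N=34 gives T = 0.2207.

N = 35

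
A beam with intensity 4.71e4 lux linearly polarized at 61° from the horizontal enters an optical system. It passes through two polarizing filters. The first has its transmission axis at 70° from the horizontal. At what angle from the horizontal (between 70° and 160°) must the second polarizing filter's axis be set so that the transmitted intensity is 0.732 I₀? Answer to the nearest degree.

θ ≈ 100°

By Malus's law, I₁ = I₀ cos²(70° − 61°) = I₀ cos²(9°) = 0.9755 I₀.
Need I₂/I₀ = 0.732, so cos²(θ − 70°) = 0.732 / 0.9755 = 0.7504.
θ − 70° = arccos(√0.7504) = 30.0°, giving θ ≈ 70 + 30.0 = 100.0°.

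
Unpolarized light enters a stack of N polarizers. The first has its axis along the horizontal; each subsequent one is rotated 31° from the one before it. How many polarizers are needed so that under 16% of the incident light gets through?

N = 5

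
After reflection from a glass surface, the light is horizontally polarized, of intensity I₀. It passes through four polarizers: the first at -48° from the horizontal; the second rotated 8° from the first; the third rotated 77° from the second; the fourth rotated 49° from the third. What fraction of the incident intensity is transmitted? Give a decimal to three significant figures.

≈ 0.00956 I₀

I₁ = I₀ cos²(-48° − 0°) = I₀ cos²(48°) = 0.4477 I₀.
I₂ = I₁ cos²(8°) = 0.4477 · 0.9806 I₀ = 0.4391 I₀.
I₃ = I₂ cos²(77°) = 0.4391 · 0.0506 I₀ = 0.02222 I₀.
I₄ = I₃ cos²(49°) = 0.02222 · 0.4304 I₀ = 0.009563 I₀.
Transmitted fraction = 0.009563.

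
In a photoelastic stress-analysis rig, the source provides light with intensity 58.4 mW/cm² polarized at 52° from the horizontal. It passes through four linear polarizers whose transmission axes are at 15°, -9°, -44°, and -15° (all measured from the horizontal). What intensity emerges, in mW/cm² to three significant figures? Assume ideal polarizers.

By Malus's law, I₁ = 58.4 mW/cm² · cos²(37°) = 37.25 mW/cm².
I₂ = I₁ · cos²(24°) = 37.25 · 0.8346 = 31.09 mW/cm².
I₃ = I₂ · cos²(35°) = 31.09 · 0.671 = 20.86 mW/cm².
I₄ = I₃ · cos²(29°) = 20.86 · 0.765 = 15.96 mW/cm².

I ≈ 16.0 mW/cm²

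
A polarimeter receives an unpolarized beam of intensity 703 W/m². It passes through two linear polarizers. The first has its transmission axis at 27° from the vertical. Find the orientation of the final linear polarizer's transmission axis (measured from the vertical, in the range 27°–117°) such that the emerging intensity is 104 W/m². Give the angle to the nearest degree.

Unpolarized light through the first polarizer → I₁ = ½ I₀, now polarized at 27°.
Target fraction: 104 / 703 W/m² = 0.1479 of I₀.
Need I₂/I₀ = 0.1479, so cos²(θ − 27°) = 0.1479 / 0.5 = 0.2959.
θ − 27° = arccos(√0.2959) = 57.0°, giving θ ≈ 27 + 57.0 = 84.0°.

θ ≈ 84°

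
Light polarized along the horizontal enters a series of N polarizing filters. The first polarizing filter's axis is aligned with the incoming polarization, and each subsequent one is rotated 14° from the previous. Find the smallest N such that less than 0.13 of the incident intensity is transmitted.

N = 35

First polarizer is aligned with the polarization: full transmission.
Each further stage multiplies by cos²(14°) = 0.9415.
After N polarizers: T = 0.9415^(N−1). Require T < 0.13 ⇒ N−1 > ln(0.13)/ln(0.9415) = 33.83, so N−1 ≥ 34 and N = 35.
Check: N=35 gives T = 0.1287 < 0.13; N=34 gives T = 0.1367.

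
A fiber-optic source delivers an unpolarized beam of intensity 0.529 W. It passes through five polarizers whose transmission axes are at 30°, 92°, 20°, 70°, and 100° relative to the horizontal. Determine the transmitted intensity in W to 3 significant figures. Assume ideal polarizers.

I ≈ 0.00173 W

Unpolarized light through the first polarizer → I₁ = 0.529 W/2 = 0.2645 W, polarized at 30°.
I₂ = I₁ · cos²(62°) = 0.2645 · 0.2204 = 0.0583 W.
I₃ = I₂ · cos²(72°) = 0.0583 · 0.09549 = 0.005567 W.
I₄ = I₃ · cos²(50°) = 0.005567 · 0.4132 = 0.0023 W.
I₅ = I₄ · cos²(30°) = 0.0023 · 0.75 = 0.001725 W.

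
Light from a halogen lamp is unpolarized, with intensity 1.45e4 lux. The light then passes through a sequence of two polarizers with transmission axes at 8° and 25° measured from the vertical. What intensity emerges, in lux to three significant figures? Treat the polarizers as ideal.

I ≈ 6630 lux

Unpolarized light through the first polarizer → I₁ = 1.45e4 lux/2 = 7250 lux, polarized at 8°.
I₂ = I₁ · cos²(17°) = 7250 · 0.9145 = 6630 lux.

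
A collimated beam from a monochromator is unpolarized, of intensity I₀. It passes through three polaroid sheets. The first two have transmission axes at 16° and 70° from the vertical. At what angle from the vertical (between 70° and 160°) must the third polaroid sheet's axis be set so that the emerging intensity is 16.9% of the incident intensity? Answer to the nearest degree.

θ ≈ 78°

Unpolarized light through the first polarizer → I₁ = ½ I₀, now polarized at 16°.
I₂ = I₁ cos²(70° − 16°) = 0.5 I₀ · cos²(54°) = 0.1727 I₀.
Need I₃/I₀ = 0.169, so cos²(θ − 70°) = 0.169 / 0.1727 = 0.9783.
θ − 70° = arccos(√0.9783) = 8.5°, giving θ ≈ 70 + 8.5 = 78.5°.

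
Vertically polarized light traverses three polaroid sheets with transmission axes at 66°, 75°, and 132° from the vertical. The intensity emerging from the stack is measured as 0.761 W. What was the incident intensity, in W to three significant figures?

By Malus's law, I₁ = I₀ cos²(66° − 0°) = I₀ cos²(66°) = 0.1654 I₀.
I₂ = I₁ cos²(75° − 66°) = 0.1654 I₀ · cos²(9°) = 0.1614 I₀.
I₃ = I₂ cos²(132° − 75°) = 0.1614 I₀ · cos²(57°) = 0.04787 I₀.
So 0.761 W = 0.04787 I₀, giving I₀ = 0.761/0.04787 = 15.9 W.

I₀ ≈ 15.9 W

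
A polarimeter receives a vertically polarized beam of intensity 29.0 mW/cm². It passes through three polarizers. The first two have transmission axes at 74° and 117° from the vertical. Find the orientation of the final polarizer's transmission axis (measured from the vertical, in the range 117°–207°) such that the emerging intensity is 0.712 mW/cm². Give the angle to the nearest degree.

θ ≈ 156°

I₁ = I₀ cos²(74° − 0°) = I₀ cos²(74°) = 0.07598 I₀.
I₂ = I₁ cos²(117° − 74°) = 0.07598 I₀ · cos²(43°) = 0.04064 I₀.
Target fraction: 0.712 / 29.0 mW/cm² = 0.02455 of I₀.
Need I₃/I₀ = 0.02455, so cos²(θ − 117°) = 0.02455 / 0.04064 = 0.6042.
θ − 117° = arccos(√0.6042) = 39.0°, giving θ ≈ 117 + 39.0 = 156.0°.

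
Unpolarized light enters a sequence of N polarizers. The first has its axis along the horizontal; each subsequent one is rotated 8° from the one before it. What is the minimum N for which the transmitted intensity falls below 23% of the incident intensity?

First polarizer halves the unpolarized light: factor 1/2.
Each further stage multiplies by cos²(8°) = 0.9806.
After N polarizers: T = 0.5·0.9806^(N−1). Require T < 0.23 ⇒ N−1 > ln(0.23/0.5)/ln(0.9806) = 39.70, so N−1 ≥ 40 and N = 41.
Check: N=41 gives T = 0.2287 < 0.23; N=40 gives T = 0.2332.

N = 41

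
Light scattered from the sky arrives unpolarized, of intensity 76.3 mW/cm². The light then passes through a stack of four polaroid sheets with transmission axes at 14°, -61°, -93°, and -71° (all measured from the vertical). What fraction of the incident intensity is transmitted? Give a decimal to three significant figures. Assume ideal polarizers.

Unpolarized light through the first polarizer → I₁ = 76.3 mW/cm²/2 = 38.15 mW/cm², polarized at 14°.
I₂ = I₁ · cos²(75°) = 38.15 · 0.06699 = 2.556 mW/cm².
I₃ = I₂ · cos²(32°) = 2.556 · 0.7192 = 1.838 mW/cm².
I₄ = I₃ · cos²(22°) = 1.838 · 0.8597 = 1.58 mW/cm².
Transmitted fraction = 0.02071.

I/I₀ ≈ 0.0207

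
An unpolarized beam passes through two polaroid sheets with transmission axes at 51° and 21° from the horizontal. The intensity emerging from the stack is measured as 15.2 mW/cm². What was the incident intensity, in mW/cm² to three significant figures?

I₀ ≈ 40.5 mW/cm²

Unpolarized light through the first polarizer → I₁ = ½ I₀, now polarized at 51°.
I₂ = I₁ cos²(21° − 51°) = 0.5 I₀ · cos²(30°) = 0.375 I₀.
So 15.2 mW/cm² = 0.375 I₀, giving I₀ = 15.2/0.375 = 40.53 mW/cm².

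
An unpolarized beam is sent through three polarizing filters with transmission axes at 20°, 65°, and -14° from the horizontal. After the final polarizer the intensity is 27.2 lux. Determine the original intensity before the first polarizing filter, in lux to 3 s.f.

I₀ ≈ 2990 lux

Unpolarized light through the first polarizer → I₁ = ½ I₀, now polarized at 20°.
I₂ = I₁ cos²(65° − 20°) = 0.5 I₀ · cos²(45°) = 0.25 I₀.
I₃ = I₂ cos²(-14° − 65°) = 0.25 I₀ · cos²(79°) = 0.009102 I₀.
So 27.2 lux = 0.009102 I₀, giving I₀ = 27.2/0.009102 = 2988 lux.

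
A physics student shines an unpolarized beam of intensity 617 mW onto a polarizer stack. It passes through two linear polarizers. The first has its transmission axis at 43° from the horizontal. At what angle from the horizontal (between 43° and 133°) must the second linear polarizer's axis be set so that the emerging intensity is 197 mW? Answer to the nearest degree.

Unpolarized light through the first polarizer → I₁ = ½ I₀, now polarized at 43°.
Target fraction: 197 / 617 mW = 0.3193 of I₀.
Need I₂/I₀ = 0.3193, so cos²(θ − 43°) = 0.3193 / 0.5 = 0.6386.
θ − 43° = arccos(√0.6386) = 37.0°, giving θ ≈ 43 + 37.0 = 80.0°.

θ ≈ 80°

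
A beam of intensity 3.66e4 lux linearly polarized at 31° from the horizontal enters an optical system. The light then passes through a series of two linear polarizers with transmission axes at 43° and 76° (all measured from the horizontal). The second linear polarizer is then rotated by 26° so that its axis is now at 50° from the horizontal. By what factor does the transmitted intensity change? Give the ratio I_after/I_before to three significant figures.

Before rotation:
By Malus's law, I₁ = I₀ cos²(43° − 31°) = I₀ cos²(12°) = 0.9568 I₀.
I₂ = I₁ cos²(76° − 43°) = 0.9568 I₀ · cos²(33°) = 0.673 I₀.
After rotation:
I₁ = I₀ cos²(43° − 31°) = I₀ cos²(12°) = 0.9568 I₀.
I₂ = I₁ cos²(50° − 43°) = 0.9568 I₀ · cos²(7°) = 0.9426 I₀.
Ratio = 0.9426 / 0.673 = 1.401.

I_new/I_old ≈ 1.40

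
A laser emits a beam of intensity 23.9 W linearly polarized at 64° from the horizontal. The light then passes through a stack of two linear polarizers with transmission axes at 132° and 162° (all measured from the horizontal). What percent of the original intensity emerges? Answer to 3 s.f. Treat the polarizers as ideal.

≈ 10.5%

I₁ = 23.9 W · cos²(68°) = 3.354 W.
I₂ = I₁ · cos²(30°) = 3.354 · 0.75 = 2.515 W.
That is 10.52% of the incident intensity.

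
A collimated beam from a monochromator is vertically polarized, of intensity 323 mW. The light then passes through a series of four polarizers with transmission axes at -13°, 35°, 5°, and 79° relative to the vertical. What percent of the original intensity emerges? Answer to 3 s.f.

I₁ = 323 mW · cos²(13°) = 306.7 mW.
I₂ = I₁ · cos²(48°) = 306.7 · 0.4477 = 137.3 mW.
I₃ = I₂ · cos²(30°) = 137.3 · 0.75 = 103 mW.
I₄ = I₃ · cos²(74°) = 103 · 0.07598 = 7.824 mW.
That is 2.422% of the incident intensity.

≈ 2.42%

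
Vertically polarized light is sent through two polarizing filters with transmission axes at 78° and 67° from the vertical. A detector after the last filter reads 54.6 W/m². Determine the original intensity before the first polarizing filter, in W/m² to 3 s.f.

I₁ = I₀ cos²(78° − 0°) = I₀ cos²(78°) = 0.04323 I₀.
I₂ = I₁ cos²(67° − 78°) = 0.04323 I₀ · cos²(11°) = 0.04165 I₀.
So 54.6 W/m² = 0.04165 I₀, giving I₀ = 54.6/0.04165 = 1311 W/m².

I₀ ≈ 1310 W/m²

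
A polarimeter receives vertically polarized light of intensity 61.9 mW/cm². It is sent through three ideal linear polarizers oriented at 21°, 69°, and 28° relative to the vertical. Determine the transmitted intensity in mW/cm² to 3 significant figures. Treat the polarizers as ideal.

I₁ = 61.9 mW/cm² · cos²(21°) = 53.95 mW/cm².
I₂ = I₁ · cos²(48°) = 53.95 · 0.4477 = 24.16 mW/cm².
I₃ = I₂ · cos²(41°) = 24.16 · 0.5696 = 13.76 mW/cm².

I ≈ 13.8 mW/cm²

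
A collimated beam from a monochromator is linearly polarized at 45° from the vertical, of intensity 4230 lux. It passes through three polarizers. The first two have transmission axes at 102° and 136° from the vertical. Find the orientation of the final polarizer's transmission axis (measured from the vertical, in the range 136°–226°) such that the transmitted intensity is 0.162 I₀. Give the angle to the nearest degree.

By Malus's law, I₁ = I₀ cos²(102° − 45°) = I₀ cos²(57°) = 0.2966 I₀.
I₂ = I₁ cos²(136° − 102°) = 0.2966 I₀ · cos²(34°) = 0.2039 I₀.
Need I₃/I₀ = 0.162, so cos²(θ − 136°) = 0.162 / 0.2039 = 0.7946.
θ − 136° = arccos(√0.7946) = 26.9°, giving θ ≈ 136 + 26.9 = 162.9°.

θ ≈ 163°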